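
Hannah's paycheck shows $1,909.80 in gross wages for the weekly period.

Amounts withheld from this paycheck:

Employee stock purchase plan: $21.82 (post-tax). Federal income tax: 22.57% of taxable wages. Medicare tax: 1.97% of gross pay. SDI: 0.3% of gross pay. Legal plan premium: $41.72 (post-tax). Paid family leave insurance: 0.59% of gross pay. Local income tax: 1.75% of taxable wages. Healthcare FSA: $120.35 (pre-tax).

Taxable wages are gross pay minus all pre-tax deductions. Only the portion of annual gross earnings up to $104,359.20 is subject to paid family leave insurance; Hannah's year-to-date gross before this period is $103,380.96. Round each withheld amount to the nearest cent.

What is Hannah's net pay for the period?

Healthcare FSA: $120.35
Taxable wages = $1,909.80 − $120.35 = $1,789.45
Local income tax: $1,789.45 × 0.0175 = $31.32
Federal income tax: $1,789.45 × 0.2257 = $403.88
Medicare tax: $1,909.80 × 0.0197 = $37.62
SDI: $1,909.80 × 0.003 = $5.73
Paid family leave insurance: only $104,359.20 − $103,380.96 = $978.24 of this check is subject → $978.24 × 0.0059 = $5.77
Legal plan premium: $41.72
Employee stock purchase plan: $21.82
Total deductions = $120.35 + $31.32 + $403.88 + $37.62 + $5.73 + $5.77 + $41.72 + $21.82 = $668.21
Net pay = $1,909.80 − $668.21 = $1,241.59

$1,241.59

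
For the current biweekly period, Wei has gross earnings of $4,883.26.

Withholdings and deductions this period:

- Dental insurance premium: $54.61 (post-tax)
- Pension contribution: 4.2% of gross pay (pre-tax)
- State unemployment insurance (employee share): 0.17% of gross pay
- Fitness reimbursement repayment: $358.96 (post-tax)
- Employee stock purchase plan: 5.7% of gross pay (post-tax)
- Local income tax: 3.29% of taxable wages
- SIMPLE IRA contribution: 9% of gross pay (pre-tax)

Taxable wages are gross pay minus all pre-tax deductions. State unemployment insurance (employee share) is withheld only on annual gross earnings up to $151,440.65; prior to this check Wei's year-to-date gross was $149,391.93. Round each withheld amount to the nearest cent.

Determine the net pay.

Pension contribution: $4,883.26 × 0.042 = $205.10
SIMPLE IRA contribution: $4,883.26 × 0.09 = $439.49
Pre-tax total = $205.10 + $439.49 = $644.59
Taxable wages = $4,883.26 − $644.59 = $4,238.67
Local income tax: $4,238.67 × 0.0329 = $139.45
State unemployment insurance (employee share): only $151,440.65 − $149,391.93 = $2,048.72 of this check is subject → $2,048.72 × 0.0017 = $3.48
Fitness reimbursement repayment: $358.96
Dental insurance premium: $54.61
Employee stock purchase plan: $4,883.26 × 0.057 = $278.35
Total deductions = $205.10 + $439.49 + $139.45 + $3.48 + $358.96 + $54.61 + $278.35 = $1,479.44
Net pay = $4,883.26 − $1,479.44 = $3,403.82

$3,403.82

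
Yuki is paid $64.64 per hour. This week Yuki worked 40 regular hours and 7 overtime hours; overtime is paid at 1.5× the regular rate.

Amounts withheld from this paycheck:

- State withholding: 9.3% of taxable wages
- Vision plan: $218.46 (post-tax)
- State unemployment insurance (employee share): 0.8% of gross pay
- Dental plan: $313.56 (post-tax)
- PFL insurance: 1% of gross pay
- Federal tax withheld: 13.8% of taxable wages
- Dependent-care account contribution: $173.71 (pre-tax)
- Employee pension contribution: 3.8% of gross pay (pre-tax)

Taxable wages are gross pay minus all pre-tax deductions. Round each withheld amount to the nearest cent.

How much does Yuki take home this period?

$1,690.52

Regular pay: 40 × $64.64 = $2,585.60
Overtime pay: 7 × $64.64 × 1.5 = $678.72
Gross pay = $2,585.60 + $678.72 = $3,264.32
Employee pension contribution: $3,264.32 × 0.038 = $124.04
Dependent-care account contribution: $173.71
Pre-tax total = $124.04 + $173.71 = $297.75
Taxable wages = $3,264.32 − $297.75 = $2,966.57
State withholding: $2,966.57 × 0.093 = $275.89
Federal tax withheld: $2,966.57 × 0.138 = $409.39
PFL insurance: $3,264.32 × 0.01 = $32.64
State unemployment insurance (employee share): $3,264.32 × 0.008 = $26.11
Dental plan: $313.56
Vision plan: $218.46
Total deductions = $124.04 + $173.71 + $275.89 + $409.39 + $32.64 + $26.11 + $313.56 + $218.46 = $1,573.80
Net pay = $3,264.32 − $1,573.80 = $1,690.52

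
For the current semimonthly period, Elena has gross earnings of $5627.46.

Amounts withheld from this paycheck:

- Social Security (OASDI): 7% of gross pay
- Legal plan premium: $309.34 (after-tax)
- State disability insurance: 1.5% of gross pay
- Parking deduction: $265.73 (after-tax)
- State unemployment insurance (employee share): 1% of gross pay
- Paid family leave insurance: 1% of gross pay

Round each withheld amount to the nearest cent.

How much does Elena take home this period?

$4461.52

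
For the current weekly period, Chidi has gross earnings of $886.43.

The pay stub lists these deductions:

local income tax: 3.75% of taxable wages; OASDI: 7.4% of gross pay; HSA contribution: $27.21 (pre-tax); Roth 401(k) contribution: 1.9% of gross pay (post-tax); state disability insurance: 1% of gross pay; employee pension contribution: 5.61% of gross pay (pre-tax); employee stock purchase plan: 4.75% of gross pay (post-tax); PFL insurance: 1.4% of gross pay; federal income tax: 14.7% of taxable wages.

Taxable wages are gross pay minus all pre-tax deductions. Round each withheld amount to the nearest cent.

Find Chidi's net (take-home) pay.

$514.31

Employee pension contribution: $886.43 × 0.0561 = $49.73
HSA contribution: $27.21
Pre-tax total = $49.73 + $27.21 = $76.94
Taxable wages = $886.43 − $76.94 = $809.49
Federal income tax: $809.49 × 0.147 = $119.00
Local income tax: $809.49 × 0.0375 = $30.36
State disability insurance: $886.43 × 0.01 = $8.86
PFL insurance: $886.43 × 0.014 = $12.41
OASDI: $886.43 × 0.074 = $65.60
Employee stock purchase plan: $886.43 × 0.0475 = $42.11
Roth 401(k) contribution: $886.43 × 0.019 = $16.84
Total deductions = $49.73 + $27.21 + $119.00 + $30.36 + $8.86 + $12.41 + $65.60 + $42.11 + $16.84 = $372.12
Net pay = $886.43 − $372.12 = $514.31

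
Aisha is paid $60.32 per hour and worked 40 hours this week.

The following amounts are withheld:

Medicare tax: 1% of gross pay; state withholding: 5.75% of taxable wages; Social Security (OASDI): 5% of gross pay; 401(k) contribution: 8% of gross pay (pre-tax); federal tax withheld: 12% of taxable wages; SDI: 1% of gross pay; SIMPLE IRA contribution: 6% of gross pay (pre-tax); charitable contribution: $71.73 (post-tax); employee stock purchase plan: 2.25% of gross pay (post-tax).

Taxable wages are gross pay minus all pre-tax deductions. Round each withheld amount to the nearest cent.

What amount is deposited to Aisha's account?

$1,411.78

Gross pay: 40 × $60.32 = $2,412.80
SIMPLE IRA contribution: $2,412.80 × 0.06 = $144.77
401(k) contribution: $2,412.80 × 0.08 = $193.02
Pre-tax total = $144.77 + $193.02 = $337.79
Taxable wages = $2,412.80 − $337.79 = $2,075.01
State withholding: $2,075.01 × 0.0575 = $119.31
Federal tax withheld: $2,075.01 × 0.12 = $249.00
Social Security (OASDI): $2,412.80 × 0.05 = $120.64
Medicare tax: $2,412.80 × 0.01 = $24.13
SDI: $2,412.80 × 0.01 = $24.13
Employee stock purchase plan: $2,412.80 × 0.0225 = $54.29
Charitable contribution: $71.73
Total deductions = $144.77 + $193.02 + $119.31 + $249.00 + $120.64 + $24.13 + $24.13 + $54.29 + $71.73 = $1,001.02
Net pay = $2,412.80 − $1,001.02 = $1,411.78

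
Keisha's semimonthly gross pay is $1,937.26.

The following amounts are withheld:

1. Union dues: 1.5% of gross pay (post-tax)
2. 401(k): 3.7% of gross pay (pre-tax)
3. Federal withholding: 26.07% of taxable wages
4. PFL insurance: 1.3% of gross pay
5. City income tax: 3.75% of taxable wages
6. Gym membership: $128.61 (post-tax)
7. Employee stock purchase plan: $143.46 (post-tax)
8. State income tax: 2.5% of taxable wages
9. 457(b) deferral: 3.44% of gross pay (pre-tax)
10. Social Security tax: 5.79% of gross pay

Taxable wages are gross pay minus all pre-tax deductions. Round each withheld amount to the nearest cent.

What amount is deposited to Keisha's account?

$779.05

457(b) deferral: $1,937.26 × 0.0344 = $66.64
401(k): $1,937.26 × 0.037 = $71.68
Pre-tax total = $66.64 + $71.68 = $138.32
Taxable wages = $1,937.26 − $138.32 = $1,798.94
State income tax: $1,798.94 × 0.025 = $44.97
City income tax: $1,798.94 × 0.0375 = $67.46
Federal withholding: $1,798.94 × 0.2607 = $468.98
PFL insurance: $1,937.26 × 0.013 = $25.18
Social Security tax: $1,937.26 × 0.0579 = $112.17
Union dues: $1,937.26 × 0.015 = $29.06
Employee stock purchase plan: $143.46
Gym membership: $128.61
Total deductions = $66.64 + $71.68 + $44.97 + $67.46 + $468.98 + $25.18 + $112.17 + $29.06 + $143.46 + $128.61 = $1,158.21
Net pay = $1,937.26 − $1,158.21 = $779.05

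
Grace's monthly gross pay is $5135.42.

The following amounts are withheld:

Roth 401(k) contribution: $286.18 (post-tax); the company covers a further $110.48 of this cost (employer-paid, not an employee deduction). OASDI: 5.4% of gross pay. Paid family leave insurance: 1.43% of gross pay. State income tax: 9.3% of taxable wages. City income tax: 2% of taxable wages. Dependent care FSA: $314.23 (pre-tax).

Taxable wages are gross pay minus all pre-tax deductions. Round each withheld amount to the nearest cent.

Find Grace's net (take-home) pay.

$3639.47

Dependent care FSA: $314.23
Taxable wages = $5135.42 − $314.23 = $4821.19
City income tax: $4821.19 × 0.02 = $96.42
State income tax: $4821.19 × 0.093 = $448.37
OASDI: $5135.42 × 0.054 = $277.31
Paid family leave insurance: $5135.42 × 0.0143 = $73.44
Roth 401(k) contribution: $286.18
(Employer's $110.48 toward Roth 401(k) contribution is not withheld from the employee.)
Total deductions = $314.23 + $96.42 + $448.37 + $277.31 + $73.44 + $286.18 = $1495.95
Net pay = $5135.42 − $1495.95 = $3639.47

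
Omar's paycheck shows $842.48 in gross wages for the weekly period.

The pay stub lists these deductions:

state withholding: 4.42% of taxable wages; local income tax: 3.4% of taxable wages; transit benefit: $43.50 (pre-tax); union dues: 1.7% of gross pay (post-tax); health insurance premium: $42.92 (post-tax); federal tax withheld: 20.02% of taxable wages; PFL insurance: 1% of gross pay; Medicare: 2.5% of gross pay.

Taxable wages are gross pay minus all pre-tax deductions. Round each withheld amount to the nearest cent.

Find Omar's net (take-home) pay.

$489.82

Transit benefit: $43.50
Taxable wages = $842.48 − $43.50 = $798.98
State withholding: $798.98 × 0.0442 = $35.31
Local income tax: $798.98 × 0.034 = $27.17
Federal tax withheld: $798.98 × 0.2002 = $159.96
Medicare: $842.48 × 0.025 = $21.06
PFL insurance: $842.48 × 0.01 = $8.42
Health insurance premium: $42.92
Union dues: $842.48 × 0.017 = $14.32
Total deductions = $43.50 + $35.31 + $27.17 + $159.96 + $21.06 + $8.42 + $42.92 + $14.32 = $352.66
Net pay = $842.48 − $352.66 = $489.82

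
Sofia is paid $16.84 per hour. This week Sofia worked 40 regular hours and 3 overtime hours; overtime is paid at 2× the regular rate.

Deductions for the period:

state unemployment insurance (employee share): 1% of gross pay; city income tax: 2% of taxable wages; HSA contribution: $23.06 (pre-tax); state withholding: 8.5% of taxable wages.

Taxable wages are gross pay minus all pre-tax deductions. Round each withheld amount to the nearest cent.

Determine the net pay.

$664.92

Regular pay: 40 × $16.84 = $673.60
Overtime pay: 3 × $16.84 × 2 = $101.04
Gross pay = $673.60 + $101.04 = $774.64
HSA contribution: $23.06
Taxable wages = $774.64 − $23.06 = $751.58
State withholding: $751.58 × 0.085 = $63.88
City income tax: $751.58 × 0.02 = $15.03
State unemployment insurance (employee share): $774.64 × 0.01 = $7.75
Total deductions = $23.06 + $63.88 + $15.03 + $7.75 = $109.72
Net pay = $774.64 − $109.72 = $664.92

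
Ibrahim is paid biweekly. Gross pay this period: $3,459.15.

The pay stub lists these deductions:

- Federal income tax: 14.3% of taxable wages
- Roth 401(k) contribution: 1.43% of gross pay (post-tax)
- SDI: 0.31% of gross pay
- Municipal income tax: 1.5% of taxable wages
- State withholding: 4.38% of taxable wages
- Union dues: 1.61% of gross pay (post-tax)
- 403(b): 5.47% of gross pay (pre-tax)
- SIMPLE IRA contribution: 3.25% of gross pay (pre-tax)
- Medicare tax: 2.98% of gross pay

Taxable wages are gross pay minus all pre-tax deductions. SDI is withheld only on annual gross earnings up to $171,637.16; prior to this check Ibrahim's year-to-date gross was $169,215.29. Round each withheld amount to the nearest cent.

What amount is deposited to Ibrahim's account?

$2,304.58

403(b): $3,459.15 × 0.0547 = $189.22
SIMPLE IRA contribution: $3,459.15 × 0.0325 = $112.42
Pre-tax total = $189.22 + $112.42 = $301.64
Taxable wages = $3,459.15 − $301.64 = $3,157.51
Municipal income tax: $3,157.51 × 0.015 = $47.36
State withholding: $3,157.51 × 0.0438 = $138.30
Federal income tax: $3,157.51 × 0.143 = $451.52
Medicare tax: $3,459.15 × 0.0298 = $103.08
SDI: only $171,637.16 − $169,215.29 = $2,421.87 of this check is subject → $2,421.87 × 0.0031 = $7.51
Roth 401(k) contribution: $3,459.15 × 0.0143 = $49.47
Union dues: $3,459.15 × 0.0161 = $55.69
Total deductions = $189.22 + $112.42 + $47.36 + $138.30 + $451.52 + $103.08 + $7.51 + $49.47 + $55.69 = $1,154.57
Net pay = $3,459.15 − $1,154.57 = $2,304.58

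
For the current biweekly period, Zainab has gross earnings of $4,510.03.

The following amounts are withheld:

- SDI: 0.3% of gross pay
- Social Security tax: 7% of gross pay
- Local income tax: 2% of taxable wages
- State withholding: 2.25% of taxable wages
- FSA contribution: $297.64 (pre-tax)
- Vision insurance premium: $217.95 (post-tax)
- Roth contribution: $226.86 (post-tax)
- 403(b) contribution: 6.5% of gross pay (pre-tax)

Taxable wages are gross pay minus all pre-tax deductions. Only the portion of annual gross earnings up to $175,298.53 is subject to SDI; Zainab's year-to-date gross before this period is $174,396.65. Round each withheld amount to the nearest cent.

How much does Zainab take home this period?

$2,989.46

FSA contribution: $297.64
403(b) contribution: $4,510.03 × 0.065 = $293.15
Pre-tax total = $297.64 + $293.15 = $590.79
Taxable wages = $4,510.03 − $590.79 = $3,919.24
Local income tax: $3,919.24 × 0.02 = $78.38
State withholding: $3,919.24 × 0.0225 = $88.18
Social Security tax: $4,510.03 × 0.07 = $315.70
SDI: only $175,298.53 − $174,396.65 = $901.88 of this check is subject → $901.88 × 0.003 = $2.71
Vision insurance premium: $217.95
Roth contribution: $226.86
Total deductions = $297.64 + $293.15 + $78.38 + $88.18 + $315.70 + $2.71 + $217.95 + $226.86 = $1,520.57
Net pay = $4,510.03 − $1,520.57 = $2,989.46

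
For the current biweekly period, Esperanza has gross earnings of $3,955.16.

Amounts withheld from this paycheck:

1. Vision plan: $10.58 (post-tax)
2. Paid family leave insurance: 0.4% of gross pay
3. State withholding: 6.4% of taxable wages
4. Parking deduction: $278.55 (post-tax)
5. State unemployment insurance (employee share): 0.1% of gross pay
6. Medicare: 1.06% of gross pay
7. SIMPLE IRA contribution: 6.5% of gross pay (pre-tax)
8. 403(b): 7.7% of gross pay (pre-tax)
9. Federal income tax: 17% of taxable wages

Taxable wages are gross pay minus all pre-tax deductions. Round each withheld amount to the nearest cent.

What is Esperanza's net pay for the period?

$2,248.60

403(b): $3,955.16 × 0.077 = $304.55
SIMPLE IRA contribution: $3,955.16 × 0.065 = $257.09
Pre-tax total = $304.55 + $257.09 = $561.64
Taxable wages = $3,955.16 − $561.64 = $3,393.52
Federal income tax: $3,393.52 × 0.17 = $576.90
State withholding: $3,393.52 × 0.064 = $217.19
State unemployment insurance (employee share): $3,955.16 × 0.001 = $3.96
Paid family leave insurance: $3,955.16 × 0.004 = $15.82
Medicare: $3,955.16 × 0.0106 = $41.92
Vision plan: $10.58
Parking deduction: $278.55
Total deductions = $304.55 + $257.09 + $576.90 + $217.19 + $3.96 + $15.82 + $41.92 + $10.58 + $278.55 = $1,706.56
Net pay = $3,955.16 − $1,706.56 = $2,248.60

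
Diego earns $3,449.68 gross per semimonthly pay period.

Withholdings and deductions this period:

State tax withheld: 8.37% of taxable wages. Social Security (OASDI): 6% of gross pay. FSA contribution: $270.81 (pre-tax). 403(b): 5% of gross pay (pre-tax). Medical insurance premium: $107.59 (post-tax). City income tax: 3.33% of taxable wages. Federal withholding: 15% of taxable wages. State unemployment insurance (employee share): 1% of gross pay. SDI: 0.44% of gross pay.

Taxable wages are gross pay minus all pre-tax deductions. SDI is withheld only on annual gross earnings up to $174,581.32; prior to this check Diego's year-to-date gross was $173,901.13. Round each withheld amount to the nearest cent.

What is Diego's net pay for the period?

$1,851.63

403(b): $3,449.68 × 0.05 = $172.48
FSA contribution: $270.81
Pre-tax total = $172.48 + $270.81 = $443.29
Taxable wages = $3,449.68 − $443.29 = $3,006.39
State tax withheld: $3,006.39 × 0.0837 = $251.63
City income tax: $3,006.39 × 0.0333 = $100.11
Federal withholding: $3,006.39 × 0.15 = $450.96
State unemployment insurance (employee share): $3,449.68 × 0.01 = $34.50
SDI: only $174,581.32 − $173,901.13 = $680.19 of this check is subject → $680.19 × 0.0044 = $2.99
Social Security (OASDI): $3,449.68 × 0.06 = $206.98
Medical insurance premium: $107.59
Total deductions = $172.48 + $270.81 + $251.63 + $100.11 + $450.96 + $34.50 + $2.99 + $206.98 + $107.59 = $1,598.05
Net pay = $3,449.68 − $1,598.05 = $1,851.63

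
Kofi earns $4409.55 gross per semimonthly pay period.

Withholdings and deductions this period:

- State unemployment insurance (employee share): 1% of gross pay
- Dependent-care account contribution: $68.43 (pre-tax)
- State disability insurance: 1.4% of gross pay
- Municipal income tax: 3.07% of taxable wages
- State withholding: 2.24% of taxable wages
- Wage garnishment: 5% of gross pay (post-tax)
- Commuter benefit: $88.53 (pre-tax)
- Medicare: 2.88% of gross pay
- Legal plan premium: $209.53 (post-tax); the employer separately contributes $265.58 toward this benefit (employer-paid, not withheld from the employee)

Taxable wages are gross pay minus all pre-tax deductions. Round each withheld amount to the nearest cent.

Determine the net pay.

Dependent-care account contribution: $68.43
Commuter benefit: $88.53
Pre-tax total = $68.43 + $88.53 = $156.96
Taxable wages = $4409.55 − $156.96 = $4252.59
State withholding: $4252.59 × 0.0224 = $95.26
Municipal income tax: $4252.59 × 0.0307 = $130.55
Medicare: $4409.55 × 0.0288 = $127.00
State unemployment insurance (employee share): $4409.55 × 0.01 = $44.10
State disability insurance: $4409.55 × 0.014 = $61.73
Wage garnishment: $4409.55 × 0.05 = $220.48
Legal plan premium: $209.53
(Employer's $265.58 toward legal plan premium is not withheld from the employee.)
Total deductions = $68.43 + $88.53 + $95.26 + $130.55 + $127.00 + $44.10 + $61.73 + $220.48 + $209.53 = $1045.61
Net pay = $4409.55 − $1045.61 = $3363.94

$3363.94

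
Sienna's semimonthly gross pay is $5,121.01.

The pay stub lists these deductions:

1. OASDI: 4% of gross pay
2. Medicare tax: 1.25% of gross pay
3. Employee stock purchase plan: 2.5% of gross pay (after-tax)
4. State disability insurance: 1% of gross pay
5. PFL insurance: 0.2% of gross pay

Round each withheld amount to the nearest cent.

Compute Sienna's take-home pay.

$4,662.68

State disability insurance: $5,121.01 × 0.01 = $51.21
Medicare tax: $5,121.01 × 0.0125 = $64.01
OASDI: $5,121.01 × 0.04 = $204.84
PFL insurance: $5,121.01 × 0.002 = $10.24
Employee stock purchase plan: $5,121.01 × 0.025 = $128.03
Total deductions = $51.21 + $64.01 + $204.84 + $10.24 + $128.03 = $458.33
Net pay = $5,121.01 − $458.33 = $4,662.68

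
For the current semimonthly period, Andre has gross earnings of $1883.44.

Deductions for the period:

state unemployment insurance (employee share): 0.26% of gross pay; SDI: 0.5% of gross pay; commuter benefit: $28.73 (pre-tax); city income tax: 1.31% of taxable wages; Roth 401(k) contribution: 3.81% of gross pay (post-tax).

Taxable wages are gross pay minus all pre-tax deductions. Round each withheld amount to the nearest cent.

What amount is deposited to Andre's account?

$1744.33

Commuter benefit: $28.73
Taxable wages = $1883.44 − $28.73 = $1854.71
City income tax: $1854.71 × 0.0131 = $24.30
State unemployment insurance (employee share): $1883.44 × 0.0026 = $4.90
SDI: $1883.44 × 0.005 = $9.42
Roth 401(k) contribution: $1883.44 × 0.0381 = $71.76
Total deductions = $28.73 + $24.30 + $4.90 + $9.42 + $71.76 = $139.11
Net pay = $1883.44 − $139.11 = $1744.33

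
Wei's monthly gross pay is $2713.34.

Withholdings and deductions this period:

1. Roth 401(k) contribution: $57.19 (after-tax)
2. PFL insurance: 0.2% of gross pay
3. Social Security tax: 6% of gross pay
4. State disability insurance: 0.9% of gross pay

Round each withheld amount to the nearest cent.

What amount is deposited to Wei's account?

$2463.50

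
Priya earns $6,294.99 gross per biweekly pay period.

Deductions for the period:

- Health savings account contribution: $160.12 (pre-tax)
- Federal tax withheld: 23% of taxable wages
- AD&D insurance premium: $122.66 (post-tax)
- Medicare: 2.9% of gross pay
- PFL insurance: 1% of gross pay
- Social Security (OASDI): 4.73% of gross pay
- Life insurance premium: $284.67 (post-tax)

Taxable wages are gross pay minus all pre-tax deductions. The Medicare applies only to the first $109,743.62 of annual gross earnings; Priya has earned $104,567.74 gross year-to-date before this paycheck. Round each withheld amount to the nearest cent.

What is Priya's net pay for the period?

$3,805.72

Health savings account contribution: $160.12
Taxable wages = $6,294.99 − $160.12 = $6,134.87
Federal tax withheld: $6,134.87 × 0.23 = $1,411.02
Social Security (OASDI): $6,294.99 × 0.0473 = $297.75
PFL insurance: $6,294.99 × 0.01 = $62.95
Medicare: only $109,743.62 − $104,567.74 = $5,175.88 of this check is subject → $5,175.88 × 0.029 = $150.10
AD&D insurance premium: $122.66
Life insurance premium: $284.67
Total deductions = $160.12 + $1,411.02 + $297.75 + $62.95 + $150.10 + $122.66 + $284.67 = $2,489.27
Net pay = $6,294.99 − $2,489.27 = $3,805.72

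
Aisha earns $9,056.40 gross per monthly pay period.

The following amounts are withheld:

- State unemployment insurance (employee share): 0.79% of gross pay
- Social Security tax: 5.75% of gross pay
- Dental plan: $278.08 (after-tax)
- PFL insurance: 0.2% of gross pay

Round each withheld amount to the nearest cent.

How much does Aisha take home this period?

PFL insurance: $9,056.40 × 0.002 = $18.11
State unemployment insurance (employee share): $9,056.40 × 0.0079 = $71.55
Social Security tax: $9,056.40 × 0.0575 = $520.74
Dental plan: $278.08
Total deductions = $18.11 + $71.55 + $520.74 + $278.08 = $888.48
Net pay = $9,056.40 − $888.48 = $8,167.92

$8,167.92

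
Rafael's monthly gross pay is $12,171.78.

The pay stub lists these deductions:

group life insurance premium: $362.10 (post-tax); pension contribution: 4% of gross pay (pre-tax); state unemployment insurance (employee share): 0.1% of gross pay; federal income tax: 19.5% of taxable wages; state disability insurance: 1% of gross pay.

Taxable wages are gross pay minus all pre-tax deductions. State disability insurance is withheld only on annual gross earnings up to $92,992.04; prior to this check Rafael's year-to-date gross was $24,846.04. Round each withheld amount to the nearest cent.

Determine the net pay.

Pension contribution: $12,171.78 × 0.04 = $486.87
Taxable wages = $12,171.78 − $486.87 = $11,684.91
Federal income tax: $11,684.91 × 0.195 = $2,278.56
State unemployment insurance (employee share): $12,171.78 × 0.001 = $12.17
State disability insurance: cap not yet reached, full $12,171.78 is subject → $12,171.78 × 0.01 = $121.72
Group life insurance premium: $362.10
Total deductions = $486.87 + $2,278.56 + $12.17 + $121.72 + $362.10 = $3,261.42
Net pay = $12,171.78 − $3,261.42 = $8,910.36

$8,910.36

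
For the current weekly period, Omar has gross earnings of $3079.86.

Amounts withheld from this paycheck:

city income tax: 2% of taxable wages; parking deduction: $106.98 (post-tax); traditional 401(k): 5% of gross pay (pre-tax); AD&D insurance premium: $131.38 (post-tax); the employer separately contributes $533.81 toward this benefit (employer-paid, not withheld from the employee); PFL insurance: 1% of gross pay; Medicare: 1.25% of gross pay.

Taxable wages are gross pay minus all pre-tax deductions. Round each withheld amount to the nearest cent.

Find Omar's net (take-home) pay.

$2559.69

Traditional 401(k): $3079.86 × 0.05 = $153.99
Taxable wages = $3079.86 − $153.99 = $2925.87
City income tax: $2925.87 × 0.02 = $58.52
PFL insurance: $3079.86 × 0.01 = $30.80
Medicare: $3079.86 × 0.0125 = $38.50
AD&D insurance premium: $131.38
Parking deduction: $106.98
(Employer's $533.81 toward AD&D insurance premium is not withheld from the employee.)
Total deductions = $153.99 + $58.52 + $30.80 + $38.50 + $131.38 + $106.98 = $520.17
Net pay = $3079.86 − $520.17 = $2559.69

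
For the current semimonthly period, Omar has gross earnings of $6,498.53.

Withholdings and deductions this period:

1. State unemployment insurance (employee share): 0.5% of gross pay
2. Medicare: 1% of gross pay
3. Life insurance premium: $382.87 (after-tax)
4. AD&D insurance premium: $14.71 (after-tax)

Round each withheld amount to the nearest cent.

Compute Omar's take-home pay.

$6,003.47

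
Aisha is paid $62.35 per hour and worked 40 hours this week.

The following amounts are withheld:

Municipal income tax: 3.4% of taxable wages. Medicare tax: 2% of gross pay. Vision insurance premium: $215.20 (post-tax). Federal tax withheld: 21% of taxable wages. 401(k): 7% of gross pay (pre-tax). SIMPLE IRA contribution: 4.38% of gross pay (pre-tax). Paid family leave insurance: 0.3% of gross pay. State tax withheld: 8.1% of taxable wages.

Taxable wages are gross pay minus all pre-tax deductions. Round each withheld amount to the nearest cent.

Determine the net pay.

$1219.31

Gross pay: 40 × $62.35 = $2494.00
SIMPLE IRA contribution: $2494.00 × 0.0438 = $109.24
401(k): $2494.00 × 0.07 = $174.58
Pre-tax total = $109.24 + $174.58 = $283.82
Taxable wages = $2494.00 − $283.82 = $2210.18
State tax withheld: $2210.18 × 0.081 = $179.02
Federal tax withheld: $2210.18 × 0.21 = $464.14
Municipal income tax: $2210.18 × 0.034 = $75.15
Medicare tax: $2494.00 × 0.02 = $49.88
Paid family leave insurance: $2494.00 × 0.003 = $7.48
Vision insurance premium: $215.20
Total deductions = $109.24 + $174.58 + $179.02 + $464.14 + $75.15 + $49.88 + $7.48 + $215.20 = $1274.69
Net pay = $2494.00 − $1274.69 = $1219.31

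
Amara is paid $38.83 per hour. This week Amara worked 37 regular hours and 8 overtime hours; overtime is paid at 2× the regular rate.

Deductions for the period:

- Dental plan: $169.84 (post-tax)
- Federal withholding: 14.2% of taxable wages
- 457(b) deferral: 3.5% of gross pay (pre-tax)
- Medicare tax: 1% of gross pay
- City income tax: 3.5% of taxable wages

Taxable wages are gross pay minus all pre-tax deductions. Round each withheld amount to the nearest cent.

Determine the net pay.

Regular pay: 37 × $38.83 = $1,436.71
Overtime pay: 8 × $38.83 × 2 = $621.28
Gross pay = $1,436.71 + $621.28 = $2,057.99
457(b) deferral: $2,057.99 × 0.035 = $72.03
Taxable wages = $2,057.99 − $72.03 = $1,985.96
Federal withholding: $1,985.96 × 0.142 = $282.01
City income tax: $1,985.96 × 0.035 = $69.51
Medicare tax: $2,057.99 × 0.01 = $20.58
Dental plan: $169.84
Total deductions = $72.03 + $282.01 + $69.51 + $20.58 + $169.84 = $613.97
Net pay = $2,057.99 − $613.97 = $1,444.02

$1,444.02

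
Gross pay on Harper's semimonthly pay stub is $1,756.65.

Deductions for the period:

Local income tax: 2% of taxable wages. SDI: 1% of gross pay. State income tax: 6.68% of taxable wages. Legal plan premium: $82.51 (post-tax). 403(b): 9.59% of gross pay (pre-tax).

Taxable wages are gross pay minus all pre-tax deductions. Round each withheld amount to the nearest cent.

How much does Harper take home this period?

403(b): $1,756.65 × 0.0959 = $168.46
Taxable wages = $1,756.65 − $168.46 = $1,588.19
Local income tax: $1,588.19 × 0.02 = $31.76
State income tax: $1,588.19 × 0.0668 = $106.09
SDI: $1,756.65 × 0.01 = $17.57
Legal plan premium: $82.51
Total deductions = $168.46 + $31.76 + $106.09 + $17.57 + $82.51 = $406.39
Net pay = $1,756.65 − $406.39 = $1,350.26

$1,350.26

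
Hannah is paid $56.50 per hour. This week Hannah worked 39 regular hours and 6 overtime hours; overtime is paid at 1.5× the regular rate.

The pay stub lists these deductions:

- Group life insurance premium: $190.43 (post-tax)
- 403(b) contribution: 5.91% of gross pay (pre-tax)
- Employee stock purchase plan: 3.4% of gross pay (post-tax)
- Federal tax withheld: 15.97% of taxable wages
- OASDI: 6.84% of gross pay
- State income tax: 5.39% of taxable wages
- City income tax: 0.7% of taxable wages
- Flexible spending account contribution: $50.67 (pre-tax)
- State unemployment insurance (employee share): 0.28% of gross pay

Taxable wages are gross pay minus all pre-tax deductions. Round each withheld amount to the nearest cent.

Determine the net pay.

$1473.58

Regular pay: 39 × $56.50 = $2203.50
Overtime pay: 6 × $56.50 × 1.5 = $508.50
Gross pay = $2203.50 + $508.50 = $2712.00
403(b) contribution: $2712.00 × 0.0591 = $160.28
Flexible spending account contribution: $50.67
Pre-tax total = $160.28 + $50.67 = $210.95
Taxable wages = $2712.00 − $210.95 = $2501.05
City income tax: $2501.05 × 0.007 = $17.51
Federal tax withheld: $2501.05 × 0.1597 = $399.42
State income tax: $2501.05 × 0.0539 = $134.81
OASDI: $2712.00 × 0.0684 = $185.50
State unemployment insurance (employee share): $2712.00 × 0.0028 = $7.59
Employee stock purchase plan: $2712.00 × 0.034 = $92.21
Group life insurance premium: $190.43
Total deductions = $160.28 + $50.67 + $17.51 + $399.42 + $134.81 + $185.50 + $7.59 + $92.21 + $190.43 = $1238.42
Net pay = $2712.00 − $1238.42 = $1473.58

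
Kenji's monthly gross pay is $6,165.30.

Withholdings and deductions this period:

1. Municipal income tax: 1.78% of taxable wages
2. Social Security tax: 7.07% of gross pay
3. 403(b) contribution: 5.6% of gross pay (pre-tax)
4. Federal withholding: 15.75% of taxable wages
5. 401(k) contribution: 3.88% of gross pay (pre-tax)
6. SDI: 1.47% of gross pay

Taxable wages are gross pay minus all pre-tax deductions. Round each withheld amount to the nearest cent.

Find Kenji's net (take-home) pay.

403(b) contribution: $6,165.30 × 0.056 = $345.26
401(k) contribution: $6,165.30 × 0.0388 = $239.21
Pre-tax total = $345.26 + $239.21 = $584.47
Taxable wages = $6,165.30 − $584.47 = $5,580.83
Federal withholding: $5,580.83 × 0.1575 = $878.98
Municipal income tax: $5,580.83 × 0.0178 = $99.34
Social Security tax: $6,165.30 × 0.0707 = $435.89
SDI: $6,165.30 × 0.0147 = $90.63
Total deductions = $345.26 + $239.21 + $878.98 + $99.34 + $435.89 + $90.63 = $2,089.31
Net pay = $6,165.30 − $2,089.31 = $4,075.99

$4,075.99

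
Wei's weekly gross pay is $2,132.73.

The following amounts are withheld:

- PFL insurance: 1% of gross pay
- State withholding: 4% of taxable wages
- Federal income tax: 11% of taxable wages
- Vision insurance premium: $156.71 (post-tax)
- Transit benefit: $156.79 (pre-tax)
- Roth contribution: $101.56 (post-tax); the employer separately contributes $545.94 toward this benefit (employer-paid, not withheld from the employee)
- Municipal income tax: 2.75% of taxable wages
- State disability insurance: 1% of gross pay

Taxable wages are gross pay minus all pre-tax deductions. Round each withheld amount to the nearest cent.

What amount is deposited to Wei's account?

Transit benefit: $156.79
Taxable wages = $2,132.73 − $156.79 = $1,975.94
Municipal income tax: $1,975.94 × 0.0275 = $54.34
Federal income tax: $1,975.94 × 0.11 = $217.35
State withholding: $1,975.94 × 0.04 = $79.04
State disability insurance: $2,132.73 × 0.01 = $21.33
PFL insurance: $2,132.73 × 0.01 = $21.33
Vision insurance premium: $156.71
Roth contribution: $101.56
(Employer's $545.94 toward Roth contribution is not withheld from the employee.)
Total deductions = $156.79 + $54.34 + $217.35 + $79.04 + $21.33 + $21.33 + $156.71 + $101.56 = $808.45
Net pay = $2,132.73 − $808.45 = $1,324.28

$1,324.28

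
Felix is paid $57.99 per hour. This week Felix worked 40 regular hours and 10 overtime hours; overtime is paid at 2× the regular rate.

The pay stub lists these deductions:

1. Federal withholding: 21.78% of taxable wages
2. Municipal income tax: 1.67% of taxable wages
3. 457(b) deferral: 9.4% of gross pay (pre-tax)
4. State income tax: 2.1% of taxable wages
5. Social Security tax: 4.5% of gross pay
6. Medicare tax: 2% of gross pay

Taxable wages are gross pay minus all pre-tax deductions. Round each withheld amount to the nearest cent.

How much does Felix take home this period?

Regular pay: 40 × $57.99 = $2,319.60
Overtime pay: 10 × $57.99 × 2 = $1,159.80
Gross pay = $2,319.60 + $1,159.80 = $3,479.40
457(b) deferral: $3,479.40 × 0.094 = $327.06
Taxable wages = $3,479.40 − $327.06 = $3,152.34
Municipal income tax: $3,152.34 × 0.0167 = $52.64
Federal withholding: $3,152.34 × 0.2178 = $686.58
State income tax: $3,152.34 × 0.021 = $66.20
Social Security tax: $3,479.40 × 0.045 = $156.57
Medicare tax: $3,479.40 × 0.02 = $69.59
Total deductions = $327.06 + $52.64 + $686.58 + $66.20 + $156.57 + $69.59 = $1,358.64
Net pay = $3,479.40 − $1,358.64 = $2,120.76

$2,120.76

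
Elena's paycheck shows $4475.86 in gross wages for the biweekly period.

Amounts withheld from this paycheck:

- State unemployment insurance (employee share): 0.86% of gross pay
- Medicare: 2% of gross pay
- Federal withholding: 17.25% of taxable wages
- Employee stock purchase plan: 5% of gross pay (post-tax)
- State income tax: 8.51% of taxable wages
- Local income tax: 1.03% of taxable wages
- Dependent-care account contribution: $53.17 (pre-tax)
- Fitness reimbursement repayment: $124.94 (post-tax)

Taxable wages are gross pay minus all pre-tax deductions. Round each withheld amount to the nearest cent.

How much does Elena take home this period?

Dependent-care account contribution: $53.17
Taxable wages = $4475.86 − $53.17 = $4422.69
State income tax: $4422.69 × 0.0851 = $376.37
Federal withholding: $4422.69 × 0.1725 = $762.91
Local income tax: $4422.69 × 0.0103 = $45.55
Medicare: $4475.86 × 0.02 = $89.52
State unemployment insurance (employee share): $4475.86 × 0.0086 = $38.49
Employee stock purchase plan: $4475.86 × 0.05 = $223.79
Fitness reimbursement repayment: $124.94
Total deductions = $53.17 + $376.37 + $762.91 + $45.55 + $89.52 + $38.49 + $223.79 + $124.94 = $1714.74
Net pay = $4475.86 − $1714.74 = $2761.12

$2761.12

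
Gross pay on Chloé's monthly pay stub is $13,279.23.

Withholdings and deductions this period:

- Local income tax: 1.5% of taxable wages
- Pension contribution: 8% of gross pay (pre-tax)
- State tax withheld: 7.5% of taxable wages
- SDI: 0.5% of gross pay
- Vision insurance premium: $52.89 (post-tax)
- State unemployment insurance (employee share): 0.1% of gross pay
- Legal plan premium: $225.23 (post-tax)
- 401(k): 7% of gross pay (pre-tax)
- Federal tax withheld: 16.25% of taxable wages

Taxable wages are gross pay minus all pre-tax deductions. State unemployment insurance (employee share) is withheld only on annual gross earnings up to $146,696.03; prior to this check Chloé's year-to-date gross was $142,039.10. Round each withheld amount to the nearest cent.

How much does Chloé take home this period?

$8,088.11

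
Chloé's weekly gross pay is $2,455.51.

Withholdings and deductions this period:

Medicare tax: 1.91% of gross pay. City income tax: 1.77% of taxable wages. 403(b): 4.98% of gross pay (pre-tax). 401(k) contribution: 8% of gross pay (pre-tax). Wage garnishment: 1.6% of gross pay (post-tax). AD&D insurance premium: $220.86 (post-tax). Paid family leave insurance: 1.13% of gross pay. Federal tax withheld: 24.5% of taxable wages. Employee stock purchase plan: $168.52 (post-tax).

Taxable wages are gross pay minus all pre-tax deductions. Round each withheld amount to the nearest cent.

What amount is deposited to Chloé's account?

403(b): $2,455.51 × 0.0498 = $122.28
401(k) contribution: $2,455.51 × 0.08 = $196.44
Pre-tax total = $122.28 + $196.44 = $318.72
Taxable wages = $2,455.51 − $318.72 = $2,136.79
Federal tax withheld: $2,136.79 × 0.245 = $523.51
City income tax: $2,136.79 × 0.0177 = $37.82
Medicare tax: $2,455.51 × 0.0191 = $46.90
Paid family leave insurance: $2,455.51 × 0.0113 = $27.75
Wage garnishment: $2,455.51 × 0.016 = $39.29
AD&D insurance premium: $220.86
Employee stock purchase plan: $168.52
Total deductions = $122.28 + $196.44 + $523.51 + $37.82 + $46.90 + $27.75 + $39.29 + $220.86 + $168.52 = $1,383.37
Net pay = $2,455.51 − $1,383.37 = $1,072.14

$1,072.14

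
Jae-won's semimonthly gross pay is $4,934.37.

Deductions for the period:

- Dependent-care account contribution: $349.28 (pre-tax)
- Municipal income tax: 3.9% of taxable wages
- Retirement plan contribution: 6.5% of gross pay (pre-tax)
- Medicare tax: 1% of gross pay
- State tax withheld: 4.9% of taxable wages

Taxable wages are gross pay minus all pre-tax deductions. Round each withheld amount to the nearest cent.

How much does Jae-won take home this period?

Dependent-care account contribution: $349.28
Retirement plan contribution: $4,934.37 × 0.065 = $320.73
Pre-tax total = $349.28 + $320.73 = $670.01
Taxable wages = $4,934.37 − $670.01 = $4,264.36
Municipal income tax: $4,264.36 × 0.039 = $166.31
State tax withheld: $4,264.36 × 0.049 = $208.95
Medicare tax: $4,934.37 × 0.01 = $49.34
Total deductions = $349.28 + $320.73 + $166.31 + $208.95 + $49.34 = $1,094.61
Net pay = $4,934.37 − $1,094.61 = $3,839.76

$3,839.76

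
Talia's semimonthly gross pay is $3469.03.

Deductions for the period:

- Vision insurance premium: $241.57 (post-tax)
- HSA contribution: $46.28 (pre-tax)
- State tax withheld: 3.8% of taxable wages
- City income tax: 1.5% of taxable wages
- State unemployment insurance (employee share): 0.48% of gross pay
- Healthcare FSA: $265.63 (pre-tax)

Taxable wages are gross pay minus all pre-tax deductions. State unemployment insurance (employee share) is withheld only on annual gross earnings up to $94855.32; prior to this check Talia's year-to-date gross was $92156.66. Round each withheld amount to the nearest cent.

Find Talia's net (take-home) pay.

Healthcare FSA: $265.63
HSA contribution: $46.28
Pre-tax total = $265.63 + $46.28 = $311.91
Taxable wages = $3469.03 − $311.91 = $3157.12
City income tax: $3157.12 × 0.015 = $47.36
State tax withheld: $3157.12 × 0.038 = $119.97
State unemployment insurance (employee share): only $94855.32 − $92156.66 = $2698.66 of this check is subject → $2698.66 × 0.0048 = $12.95
Vision insurance premium: $241.57
Total deductions = $265.63 + $46.28 + $47.36 + $119.97 + $12.95 + $241.57 = $733.76
Net pay = $3469.03 − $733.76 = $2735.27

$2735.27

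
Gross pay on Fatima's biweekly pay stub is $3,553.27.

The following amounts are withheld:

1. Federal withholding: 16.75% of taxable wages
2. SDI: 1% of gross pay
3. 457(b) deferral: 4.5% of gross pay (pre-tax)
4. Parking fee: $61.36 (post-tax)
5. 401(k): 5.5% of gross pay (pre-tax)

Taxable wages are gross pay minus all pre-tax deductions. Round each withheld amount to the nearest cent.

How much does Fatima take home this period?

$2,565.40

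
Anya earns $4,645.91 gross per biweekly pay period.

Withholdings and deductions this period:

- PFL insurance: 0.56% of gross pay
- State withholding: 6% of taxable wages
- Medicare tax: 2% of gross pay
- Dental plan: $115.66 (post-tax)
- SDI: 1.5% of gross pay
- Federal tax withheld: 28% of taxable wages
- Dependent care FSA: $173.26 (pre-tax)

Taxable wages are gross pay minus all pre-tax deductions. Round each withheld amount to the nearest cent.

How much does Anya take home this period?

$2,647.66

Dependent care FSA: $173.26
Taxable wages = $4,645.91 − $173.26 = $4,472.65
State withholding: $4,472.65 × 0.06 = $268.36
Federal tax withheld: $4,472.65 × 0.28 = $1,252.34
SDI: $4,645.91 × 0.015 = $69.69
Medicare tax: $4,645.91 × 0.02 = $92.92
PFL insurance: $4,645.91 × 0.0056 = $26.02
Dental plan: $115.66
Total deductions = $173.26 + $268.36 + $1,252.34 + $69.69 + $92.92 + $26.02 + $115.66 = $1,998.25
Net pay = $4,645.91 − $1,998.25 = $2,647.66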